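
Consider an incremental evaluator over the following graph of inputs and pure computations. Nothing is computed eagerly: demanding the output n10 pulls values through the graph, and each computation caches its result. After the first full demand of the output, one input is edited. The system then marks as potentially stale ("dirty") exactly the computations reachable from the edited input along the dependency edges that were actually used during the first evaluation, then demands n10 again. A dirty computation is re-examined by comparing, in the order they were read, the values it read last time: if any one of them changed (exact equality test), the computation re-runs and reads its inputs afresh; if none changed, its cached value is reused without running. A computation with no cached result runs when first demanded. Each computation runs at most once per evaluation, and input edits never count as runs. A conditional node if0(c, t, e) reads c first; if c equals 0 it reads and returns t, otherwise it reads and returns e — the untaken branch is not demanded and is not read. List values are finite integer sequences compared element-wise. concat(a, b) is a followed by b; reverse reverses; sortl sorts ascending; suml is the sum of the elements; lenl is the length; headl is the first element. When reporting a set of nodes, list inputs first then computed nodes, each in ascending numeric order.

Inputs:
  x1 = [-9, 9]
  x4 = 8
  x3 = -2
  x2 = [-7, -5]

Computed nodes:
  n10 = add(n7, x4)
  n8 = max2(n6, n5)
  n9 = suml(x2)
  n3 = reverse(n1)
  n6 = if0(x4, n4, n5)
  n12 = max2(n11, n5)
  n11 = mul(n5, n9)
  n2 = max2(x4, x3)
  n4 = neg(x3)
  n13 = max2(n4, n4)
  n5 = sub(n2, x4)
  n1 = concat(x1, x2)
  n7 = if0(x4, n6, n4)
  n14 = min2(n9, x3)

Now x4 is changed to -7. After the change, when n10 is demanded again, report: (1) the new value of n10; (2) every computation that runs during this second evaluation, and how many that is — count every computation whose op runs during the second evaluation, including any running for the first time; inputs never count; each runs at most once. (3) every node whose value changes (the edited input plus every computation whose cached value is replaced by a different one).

Initial pass — values computed on the first demand:
  n4 = neg(-2) = 2
  n7 = if0(x4=8 -> else branch n4) = 2
  n10 = add(2, 8) = 10

Second demand — change propagation:
  n7: re-runs because x4 8->-7; new result 2 (unchanged).
  n10: re-runs because x4 8->-7; new result -5.

n10 now evaluates to -5.
Run set: n7, n10 (2 run).
Changed values: x4, n10.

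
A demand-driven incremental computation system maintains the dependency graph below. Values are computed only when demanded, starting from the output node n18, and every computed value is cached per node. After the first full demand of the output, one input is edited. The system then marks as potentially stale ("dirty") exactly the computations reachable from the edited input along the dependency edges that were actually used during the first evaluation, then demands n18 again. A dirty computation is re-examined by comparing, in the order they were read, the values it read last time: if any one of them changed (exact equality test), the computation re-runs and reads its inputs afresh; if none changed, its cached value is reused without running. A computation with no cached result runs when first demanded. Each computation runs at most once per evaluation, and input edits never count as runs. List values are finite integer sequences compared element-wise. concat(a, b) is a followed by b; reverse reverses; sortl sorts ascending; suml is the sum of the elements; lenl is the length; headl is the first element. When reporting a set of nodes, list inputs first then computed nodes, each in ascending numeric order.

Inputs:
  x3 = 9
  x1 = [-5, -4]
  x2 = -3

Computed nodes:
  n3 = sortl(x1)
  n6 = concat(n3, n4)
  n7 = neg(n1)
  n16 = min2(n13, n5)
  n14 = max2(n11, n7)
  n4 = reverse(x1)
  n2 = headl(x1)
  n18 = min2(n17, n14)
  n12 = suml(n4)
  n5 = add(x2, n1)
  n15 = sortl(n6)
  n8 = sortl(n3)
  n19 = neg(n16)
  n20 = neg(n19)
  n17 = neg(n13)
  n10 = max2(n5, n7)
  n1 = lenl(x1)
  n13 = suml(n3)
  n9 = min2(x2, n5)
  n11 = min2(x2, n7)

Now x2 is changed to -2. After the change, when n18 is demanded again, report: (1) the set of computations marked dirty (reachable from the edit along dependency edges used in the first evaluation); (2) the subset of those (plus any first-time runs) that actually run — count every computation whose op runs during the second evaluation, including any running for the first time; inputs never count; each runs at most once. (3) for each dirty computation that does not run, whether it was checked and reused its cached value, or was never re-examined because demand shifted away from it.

First evaluation (everything demanded from the output):
  n1 = lenl([-5, -4]) = 2
  n3 = sortl([-5, -4]) = [-5, -4]
  n7 = neg(2) = -2
  n11 = min2(-3, -2) = -3
  n13 = suml([-5, -4]) = -9
  n14 = max2(-3, -2) = -2
  n17 = neg(-9) = 9
  n18 = min2(9, -2) = -2

Propagation after the edit:
  n11: runs — x2 -3->-2; result -2.
  n14: runs — n11 -3->-2; result -2 (same value as before).
  n18: checked — values it read are unchanged (n17 unchanged, n14 unchanged); reused cached -2 without running.

Key observation: the change is absorbed at n14 — it re-runs but produces the same value, and the output's value is unchanged.

Marked dirty: n11, n14, n18.
Computations that run: n11, n14 — 2 in total.
Checked but reused from cache: n18.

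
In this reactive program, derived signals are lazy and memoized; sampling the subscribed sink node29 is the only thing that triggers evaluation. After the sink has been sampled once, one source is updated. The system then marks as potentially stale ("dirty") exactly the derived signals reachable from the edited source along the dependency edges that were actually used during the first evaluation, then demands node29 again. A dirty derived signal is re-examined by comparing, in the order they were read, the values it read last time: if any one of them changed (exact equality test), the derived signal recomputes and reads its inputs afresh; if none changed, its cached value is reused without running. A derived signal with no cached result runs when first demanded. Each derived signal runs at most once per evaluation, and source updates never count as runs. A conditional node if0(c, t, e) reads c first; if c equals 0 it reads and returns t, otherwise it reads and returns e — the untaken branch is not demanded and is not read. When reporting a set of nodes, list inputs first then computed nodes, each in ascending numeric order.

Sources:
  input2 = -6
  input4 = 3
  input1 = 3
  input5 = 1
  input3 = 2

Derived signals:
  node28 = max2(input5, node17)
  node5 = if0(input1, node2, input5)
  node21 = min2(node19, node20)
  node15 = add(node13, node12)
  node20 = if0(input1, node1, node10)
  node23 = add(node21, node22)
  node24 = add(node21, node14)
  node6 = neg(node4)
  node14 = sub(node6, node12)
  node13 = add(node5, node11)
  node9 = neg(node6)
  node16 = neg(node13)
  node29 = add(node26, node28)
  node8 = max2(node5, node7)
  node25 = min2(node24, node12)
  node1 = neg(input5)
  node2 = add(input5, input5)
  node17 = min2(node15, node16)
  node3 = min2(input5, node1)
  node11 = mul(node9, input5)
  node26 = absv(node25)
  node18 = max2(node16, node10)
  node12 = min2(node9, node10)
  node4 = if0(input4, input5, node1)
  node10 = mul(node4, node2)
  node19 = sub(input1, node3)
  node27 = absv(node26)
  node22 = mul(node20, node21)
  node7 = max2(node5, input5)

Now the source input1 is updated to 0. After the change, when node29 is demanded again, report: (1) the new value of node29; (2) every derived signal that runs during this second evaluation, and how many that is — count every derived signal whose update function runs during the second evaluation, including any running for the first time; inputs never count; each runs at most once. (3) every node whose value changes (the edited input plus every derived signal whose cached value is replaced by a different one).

Demanding node29 again yields 3.
11 derived signals run: node5, node13, node15, node16, node17, node19, node20, node21, node24, node25, node28.
The nodes whose values change: input1, node5, node13, node15, node16, node17, node19, node20, node21, node24.
Note where the cutoff bites: node26 is checked, finds nothing changed, and keeps its cache.

First demand of the output computes:
  node1 = neg(1) = -1
  node2 = add(1, 1) = 2
  node3 = min2(1, -1) = -1
  node4 = if0(input4=3 -> else branch node1) = -1
  node5 = if0(input1=3 -> else branch input5) = 1
  node6 = neg(-1) = 1
  node9 = neg(1) = -1
  node10 = mul(-1, 2) = -2
  node11 = mul(-1, 1) = -1
  node12 = min2(-1, -2) = -2
  node13 = add(1, -1) = 0
  node14 = sub(1, -2) = 3
  node15 = add(0, -2) = -2
  node16 = neg(0) = 0
  node17 = min2(-2, 0) = -2
  node19 = sub(3, -1) = 4
  node20 = if0(input1=3 -> else branch node10) = -2
  node21 = min2(4, -2) = -2
  node24 = add(-2, 3) = 1
  node25 = min2(1, -2) = -2
  node26 = absv(-2) = 2
  node28 = max2(1, -2) = 1
  node29 = add(2, 1) = 3

After the edit, cleaning proceeds:
  node5: a read changed (input1 3->0) — executes, giving 2.
  node13: a read changed (node5 1->2) — executes, giving 1.
  node15: a read changed (node13 0->1) — executes, giving -1.
  node16: a read changed (node13 0->1) — executes, giving -1.
  node17: a read changed (node15 -2->-1; node16 0->-1) — executes, giving -1.
  node19: a read changed (input1 3->0) — executes, giving 1.
  node20: a read changed (input1 3->0) — executes, giving -1.
  node21: a read changed (node19 4->1; node20 -2->-1) — executes, giving -1.
  node24: a read changed (node21 -2->-1) — executes, giving 2.
  node25: a read changed (node24 1->2) — executes, giving -2 — identical to its old value.
  node26: dirty, but its reads are unchanged (node25 unchanged); cached 2 stands.
  node28: a read changed (node17 -2->-1) — executes, giving 1 — identical to its old value.
  node29: dirty, but its reads are unchanged (node26 unchanged, node28 unchanged); cached 3 stands.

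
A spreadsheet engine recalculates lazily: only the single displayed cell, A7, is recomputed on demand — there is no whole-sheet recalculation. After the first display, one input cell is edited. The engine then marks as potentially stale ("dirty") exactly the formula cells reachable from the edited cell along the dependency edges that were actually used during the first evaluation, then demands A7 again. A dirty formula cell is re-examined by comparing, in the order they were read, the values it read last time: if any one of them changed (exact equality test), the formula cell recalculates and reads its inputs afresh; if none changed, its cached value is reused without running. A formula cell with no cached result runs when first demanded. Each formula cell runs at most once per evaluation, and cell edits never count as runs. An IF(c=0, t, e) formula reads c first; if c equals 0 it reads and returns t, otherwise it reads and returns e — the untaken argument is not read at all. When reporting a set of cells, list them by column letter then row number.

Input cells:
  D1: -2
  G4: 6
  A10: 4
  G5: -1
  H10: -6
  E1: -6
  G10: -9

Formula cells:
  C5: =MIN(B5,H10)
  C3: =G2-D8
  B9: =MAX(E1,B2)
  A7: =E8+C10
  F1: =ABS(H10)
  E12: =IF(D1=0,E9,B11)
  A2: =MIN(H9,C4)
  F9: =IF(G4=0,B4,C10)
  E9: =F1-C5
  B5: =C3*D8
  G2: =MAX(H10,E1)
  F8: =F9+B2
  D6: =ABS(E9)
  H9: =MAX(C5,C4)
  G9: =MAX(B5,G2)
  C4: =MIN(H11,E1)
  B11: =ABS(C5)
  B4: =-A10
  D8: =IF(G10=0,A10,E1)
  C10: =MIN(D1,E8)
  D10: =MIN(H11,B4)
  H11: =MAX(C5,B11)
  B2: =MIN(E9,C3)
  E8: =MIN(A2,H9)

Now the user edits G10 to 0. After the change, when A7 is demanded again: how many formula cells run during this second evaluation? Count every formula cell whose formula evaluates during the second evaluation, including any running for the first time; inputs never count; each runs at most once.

Formula cells that run: B5, B11, C3, C4, C5, D8, H9, H11 — 8 in total.
Key observation: the cutoff stops propagation at A2 — its inputs' values are unchanged, so it reuses its cache.

First evaluation (everything demanded from the output):
  D8 = IF(G10=0: G10=-9 -> else branch E1) = -6
  G2 = MAX(-6, -6) = -6
  C3 = -6 - -6 = 0
  B5 = 0 * -6 = 0
  C5 = MIN(0, -6) = -6
  B11 = ABS(-6) = 6
  H11 = MAX(-6, 6) = 6
  C4 = MIN(6, -6) = -6
  H9 = MAX(-6, -6) = -6
  A2 = MIN(-6, -6) = -6
  E8 = MIN(-6, -6) = -6
  C10 = MIN(-2, -6) = -6
  A7 = -6 + -6 = -12

Propagation after the edit:
  D8: runs — G10 -9->0; result 4.
  C3: runs — D8 -6->4; result -10.
  B5: runs — C3 0->-10; D8 -6->4; result -40.
  C5: runs — B5 0->-40; result -40.
  B11: runs — C5 -6->-40; result 40.
  H11: runs — C5 -6->-40; B11 6->40; result 40.
  C4: runs — H11 6->40; result -6 (same value as before).
  H9: runs — C5 -6->-40; result -6 (same value as before).
  A2: checked — values it read are unchanged (H9 unchanged, C4 unchanged); reused cached -6 without running.
  E8: checked — values it read are unchanged (A2 unchanged, H9 unchanged); reused cached -6 without running.
  C10: checked — values it read are unchanged (D1 unchanged, E8 unchanged); reused cached -6 without running.
  A7: checked — values it read are unchanged (E8 unchanged, C10 unchanged); reused cached -12 without running.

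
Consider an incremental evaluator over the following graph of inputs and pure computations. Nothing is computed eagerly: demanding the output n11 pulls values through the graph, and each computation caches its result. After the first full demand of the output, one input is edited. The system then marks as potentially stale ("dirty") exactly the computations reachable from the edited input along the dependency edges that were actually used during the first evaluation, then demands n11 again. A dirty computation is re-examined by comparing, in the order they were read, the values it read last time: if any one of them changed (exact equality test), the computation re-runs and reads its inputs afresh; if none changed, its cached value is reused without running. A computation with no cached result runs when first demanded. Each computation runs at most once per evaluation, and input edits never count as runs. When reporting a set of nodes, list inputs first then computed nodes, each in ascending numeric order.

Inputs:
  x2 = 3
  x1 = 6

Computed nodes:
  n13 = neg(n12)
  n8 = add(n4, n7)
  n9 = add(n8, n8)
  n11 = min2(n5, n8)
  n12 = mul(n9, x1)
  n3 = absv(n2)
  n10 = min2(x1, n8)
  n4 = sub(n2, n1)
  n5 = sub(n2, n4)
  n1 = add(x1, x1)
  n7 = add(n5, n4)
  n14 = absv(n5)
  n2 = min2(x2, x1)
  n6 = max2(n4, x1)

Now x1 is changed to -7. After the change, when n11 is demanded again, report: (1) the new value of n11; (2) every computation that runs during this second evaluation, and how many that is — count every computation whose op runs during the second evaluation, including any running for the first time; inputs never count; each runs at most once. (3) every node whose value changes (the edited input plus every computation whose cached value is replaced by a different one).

Initial pass — values computed on the first demand:
  n1 = add(6, 6) = 12
  n2 = min2(3, 6) = 3
  n4 = sub(3, 12) = -9
  n5 = sub(3, -9) = 12
  n7 = add(12, -9) = 3
  n8 = add(-9, 3) = -6
  n11 = min2(12, -6) = -6

Second demand — change propagation:
  n1: re-runs because x1 6->-7; x1 6->-7; new result -14.
  n2: re-runs because x1 6->-7; new result -7.
  n4: re-runs because n2 3->-7; n1 12->-14; new result 7.
  n5: re-runs because n2 3->-7; n4 -9->7; new result -14.
  n7: re-runs because n5 12->-14; n4 -9->7; new result -7.
  n8: re-runs because n4 -9->7; n7 3->-7; new result 0.
  n11: re-runs because n5 12->-14; n8 -6->0; new result -14.

n11 now evaluates to -14.
Run set: n1, n2, n4, n5, n7, n8, n11 (7 run).
Changed values: x1, n1, n2, n4, n5, n7, n8, n11.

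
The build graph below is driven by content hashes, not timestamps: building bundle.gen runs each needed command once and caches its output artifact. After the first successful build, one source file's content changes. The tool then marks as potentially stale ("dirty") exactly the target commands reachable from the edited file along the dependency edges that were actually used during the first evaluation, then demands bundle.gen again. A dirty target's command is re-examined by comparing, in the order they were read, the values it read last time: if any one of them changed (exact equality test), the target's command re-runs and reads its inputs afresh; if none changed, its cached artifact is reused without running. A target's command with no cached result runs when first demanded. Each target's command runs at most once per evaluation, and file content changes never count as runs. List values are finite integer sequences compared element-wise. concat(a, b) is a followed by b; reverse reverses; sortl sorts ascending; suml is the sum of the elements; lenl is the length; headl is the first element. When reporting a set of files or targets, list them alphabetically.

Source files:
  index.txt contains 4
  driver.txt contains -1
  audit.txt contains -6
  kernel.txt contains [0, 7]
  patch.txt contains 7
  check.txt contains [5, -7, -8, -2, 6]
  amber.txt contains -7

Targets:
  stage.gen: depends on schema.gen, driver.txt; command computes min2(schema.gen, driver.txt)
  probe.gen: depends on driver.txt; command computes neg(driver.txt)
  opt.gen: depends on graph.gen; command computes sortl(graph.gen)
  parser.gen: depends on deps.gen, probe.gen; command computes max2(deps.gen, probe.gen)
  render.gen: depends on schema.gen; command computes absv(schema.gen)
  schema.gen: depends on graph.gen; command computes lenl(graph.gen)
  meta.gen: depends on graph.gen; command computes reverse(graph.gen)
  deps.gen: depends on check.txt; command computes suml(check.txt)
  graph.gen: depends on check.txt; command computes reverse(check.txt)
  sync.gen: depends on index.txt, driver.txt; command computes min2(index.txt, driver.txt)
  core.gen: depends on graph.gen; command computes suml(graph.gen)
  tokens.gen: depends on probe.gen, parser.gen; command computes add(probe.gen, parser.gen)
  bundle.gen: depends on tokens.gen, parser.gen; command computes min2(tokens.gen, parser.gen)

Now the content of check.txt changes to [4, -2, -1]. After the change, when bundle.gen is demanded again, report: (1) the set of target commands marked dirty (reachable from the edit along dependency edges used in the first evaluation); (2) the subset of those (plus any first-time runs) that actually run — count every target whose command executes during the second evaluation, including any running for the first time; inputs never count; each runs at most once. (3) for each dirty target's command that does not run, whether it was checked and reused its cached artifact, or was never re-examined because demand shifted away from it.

Dirty set: bundle.gen, deps.gen, parser.gen, tokens.gen.
Run set: deps.gen, parser.gen (2 run).
Re-examined without running (cache reused): bundle.gen, tokens.gen.
The important point: parser.gen recomputes to an identical value, and the output ends up unchanged.

Initial pass — values computed on the first demand:
  deps.gen = suml([5, -7, -8, -2, 6]) = -6
  probe.gen = neg(-1) = 1
  parser.gen = max2(-6, 1) = 1
  tokens.gen = add(1, 1) = 2
  bundle.gen = min2(2, 1) = 1

Second demand — change propagation:
  deps.gen: re-runs because check.txt [5, -7, -8, -2, 6]->[4, -2, -1]; new result 1.
  parser.gen: re-runs because deps.gen -6->1; new result 1 (unchanged).
  tokens.gen: re-examined; everything it read last time is the same (probe.gen unchanged, parser.gen unchanged) — cache 2 kept, no run.
  bundle.gen: re-examined; everything it read last time is the same (tokens.gen unchanged, parser.gen unchanged) — cache 1 kept, no run.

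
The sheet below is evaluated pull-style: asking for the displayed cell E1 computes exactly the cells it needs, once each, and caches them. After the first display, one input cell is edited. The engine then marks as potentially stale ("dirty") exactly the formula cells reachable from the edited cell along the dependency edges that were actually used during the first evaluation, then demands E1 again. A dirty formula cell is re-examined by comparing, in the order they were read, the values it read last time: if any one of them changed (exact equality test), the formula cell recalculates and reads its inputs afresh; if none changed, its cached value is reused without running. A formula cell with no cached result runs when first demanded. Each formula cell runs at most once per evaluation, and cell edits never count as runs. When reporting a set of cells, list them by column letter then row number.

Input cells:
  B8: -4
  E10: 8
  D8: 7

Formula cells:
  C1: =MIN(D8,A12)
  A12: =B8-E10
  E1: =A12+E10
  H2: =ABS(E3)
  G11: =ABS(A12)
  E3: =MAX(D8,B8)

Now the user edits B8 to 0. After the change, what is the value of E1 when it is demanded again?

First demand of the output computes:
  A12 = -4 - 8 = -12
  E1 = -12 + 8 = -4

After the edit, cleaning proceeds:
  A12: a read changed (B8 -4->0) — executes, giving -8.
  E1: a read changed (A12 -12->-8) — executes, giving 0.

Demanding E1 again yields 0.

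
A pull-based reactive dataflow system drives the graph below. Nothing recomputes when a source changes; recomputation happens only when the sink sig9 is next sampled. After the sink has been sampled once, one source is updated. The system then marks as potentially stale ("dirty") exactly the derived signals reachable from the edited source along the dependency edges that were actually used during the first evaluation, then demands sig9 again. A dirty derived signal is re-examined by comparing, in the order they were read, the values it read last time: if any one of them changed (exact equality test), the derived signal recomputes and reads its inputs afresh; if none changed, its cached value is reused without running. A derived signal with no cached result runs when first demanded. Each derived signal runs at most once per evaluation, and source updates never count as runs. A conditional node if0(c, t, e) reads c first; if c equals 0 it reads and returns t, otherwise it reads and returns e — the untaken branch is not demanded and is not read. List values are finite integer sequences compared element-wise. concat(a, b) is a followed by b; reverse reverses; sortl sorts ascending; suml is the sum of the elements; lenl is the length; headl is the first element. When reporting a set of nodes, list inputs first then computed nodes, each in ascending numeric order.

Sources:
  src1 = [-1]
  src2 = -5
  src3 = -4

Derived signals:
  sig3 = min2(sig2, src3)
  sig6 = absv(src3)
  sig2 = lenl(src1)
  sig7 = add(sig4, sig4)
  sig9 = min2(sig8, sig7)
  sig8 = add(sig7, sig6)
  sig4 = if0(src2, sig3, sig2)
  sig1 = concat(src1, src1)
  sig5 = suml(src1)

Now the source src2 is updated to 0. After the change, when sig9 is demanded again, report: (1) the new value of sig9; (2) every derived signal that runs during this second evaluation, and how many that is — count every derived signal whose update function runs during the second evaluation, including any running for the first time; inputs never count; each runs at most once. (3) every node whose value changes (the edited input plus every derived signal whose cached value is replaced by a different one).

New value of sig9: -8.
Derived signals that run: sig3, sig4, sig7, sig8, sig9 — 5 in total.
Values that change: src2, sig4, sig7, sig8, sig9.
Key observation: a condition flipped, so demand reaches new nodes — sig3 runs for the first time.

First evaluation (everything demanded from the output):
  sig2 = lenl([-1]) = 1
  sig4 = if0(src2=-5 -> else branch sig2) = 1
  sig6 = absv(-4) = 4
  sig7 = add(1, 1) = 2
  sig8 = add(2, 4) = 6
  sig9 = min2(6, 2) = 2

Propagation after the edit:
  sig3: demanded for the first time — runs, produces -4.
  sig4: runs — src2 -5->0; result -4.
  sig7: runs — sig4 1->-4; sig4 1->-4; result -8.
  sig8: runs — sig7 2->-8; result -4.
  sig9: runs — sig8 6->-4; sig7 2->-8; result -8.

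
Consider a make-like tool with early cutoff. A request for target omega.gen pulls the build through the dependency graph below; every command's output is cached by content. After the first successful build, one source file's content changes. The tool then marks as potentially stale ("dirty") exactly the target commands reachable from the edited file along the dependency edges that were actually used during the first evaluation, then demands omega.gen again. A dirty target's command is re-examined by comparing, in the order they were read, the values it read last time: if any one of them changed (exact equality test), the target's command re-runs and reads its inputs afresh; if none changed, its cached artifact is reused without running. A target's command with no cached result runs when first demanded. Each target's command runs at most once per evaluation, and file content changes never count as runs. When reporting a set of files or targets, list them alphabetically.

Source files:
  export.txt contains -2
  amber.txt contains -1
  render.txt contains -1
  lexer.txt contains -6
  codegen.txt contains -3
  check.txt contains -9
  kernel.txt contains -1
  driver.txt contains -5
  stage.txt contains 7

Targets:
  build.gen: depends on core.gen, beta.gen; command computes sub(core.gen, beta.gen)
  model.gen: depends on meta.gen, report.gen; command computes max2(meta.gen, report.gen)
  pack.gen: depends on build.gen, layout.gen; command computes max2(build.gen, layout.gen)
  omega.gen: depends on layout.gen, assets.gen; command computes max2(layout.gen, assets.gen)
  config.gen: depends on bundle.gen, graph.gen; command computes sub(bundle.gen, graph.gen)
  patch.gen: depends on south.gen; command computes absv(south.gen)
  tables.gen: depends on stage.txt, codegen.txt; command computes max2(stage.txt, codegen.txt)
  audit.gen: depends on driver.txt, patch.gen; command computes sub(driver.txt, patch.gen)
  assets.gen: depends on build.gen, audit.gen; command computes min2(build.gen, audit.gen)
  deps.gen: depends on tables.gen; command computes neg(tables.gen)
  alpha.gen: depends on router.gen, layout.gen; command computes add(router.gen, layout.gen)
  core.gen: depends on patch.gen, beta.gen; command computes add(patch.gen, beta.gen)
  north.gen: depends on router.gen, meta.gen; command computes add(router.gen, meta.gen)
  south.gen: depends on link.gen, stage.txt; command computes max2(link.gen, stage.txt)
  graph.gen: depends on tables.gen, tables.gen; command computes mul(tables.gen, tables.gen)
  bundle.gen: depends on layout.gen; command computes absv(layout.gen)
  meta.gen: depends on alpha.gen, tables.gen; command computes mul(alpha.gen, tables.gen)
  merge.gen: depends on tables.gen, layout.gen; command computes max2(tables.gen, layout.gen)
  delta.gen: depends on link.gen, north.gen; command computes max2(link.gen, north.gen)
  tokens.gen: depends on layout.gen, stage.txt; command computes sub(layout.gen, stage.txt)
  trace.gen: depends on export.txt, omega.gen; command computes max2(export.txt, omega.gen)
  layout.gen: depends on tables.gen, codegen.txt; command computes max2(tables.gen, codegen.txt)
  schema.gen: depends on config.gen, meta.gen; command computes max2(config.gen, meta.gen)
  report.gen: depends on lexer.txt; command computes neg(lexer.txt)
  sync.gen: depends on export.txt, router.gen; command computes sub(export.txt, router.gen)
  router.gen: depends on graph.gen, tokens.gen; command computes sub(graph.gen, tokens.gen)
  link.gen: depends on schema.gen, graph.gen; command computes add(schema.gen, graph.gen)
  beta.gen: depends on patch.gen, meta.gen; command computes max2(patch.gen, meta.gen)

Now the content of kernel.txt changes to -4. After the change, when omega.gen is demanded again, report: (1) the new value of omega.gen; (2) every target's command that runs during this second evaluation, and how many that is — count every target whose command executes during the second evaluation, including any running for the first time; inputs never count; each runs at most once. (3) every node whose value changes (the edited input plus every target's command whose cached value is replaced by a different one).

First demand of the output computes:
  tables.gen = max2(7, -3) = 7
  graph.gen = mul(7, 7) = 49
  layout.gen = max2(7, -3) = 7
  bundle.gen = absv(7) = 7
  config.gen = sub(7, 49) = -42
  tokens.gen = sub(7, 7) = 0
  router.gen = sub(49, 0) = 49
  alpha.gen = add(49, 7) = 56
  meta.gen = mul(56, 7) = 392
  schema.gen = max2(-42, 392) = 392
  link.gen = add(392, 49) = 441
  south.gen = max2(441, 7) = 441
  patch.gen = absv(441) = 441
  audit.gen = sub(-5, 441) = -446
  beta.gen = max2(441, 392) = 441
  core.gen = add(441, 441) = 882
  build.gen = sub(882, 441) = 441
  assets.gen = min2(441, -446) = -446
  omega.gen = max2(7, -446) = 7

After the edit, cleaning proceeds:
  no node depends on kernel.txt at all; the second demand re-runs nothing.

Note the shortcut — nothing in the graph depends on kernel.txt at all, so no recomputation happens.

Demanding omega.gen again yields 7.
0 target commands run: none.
The nodes whose values change: kernel.txt.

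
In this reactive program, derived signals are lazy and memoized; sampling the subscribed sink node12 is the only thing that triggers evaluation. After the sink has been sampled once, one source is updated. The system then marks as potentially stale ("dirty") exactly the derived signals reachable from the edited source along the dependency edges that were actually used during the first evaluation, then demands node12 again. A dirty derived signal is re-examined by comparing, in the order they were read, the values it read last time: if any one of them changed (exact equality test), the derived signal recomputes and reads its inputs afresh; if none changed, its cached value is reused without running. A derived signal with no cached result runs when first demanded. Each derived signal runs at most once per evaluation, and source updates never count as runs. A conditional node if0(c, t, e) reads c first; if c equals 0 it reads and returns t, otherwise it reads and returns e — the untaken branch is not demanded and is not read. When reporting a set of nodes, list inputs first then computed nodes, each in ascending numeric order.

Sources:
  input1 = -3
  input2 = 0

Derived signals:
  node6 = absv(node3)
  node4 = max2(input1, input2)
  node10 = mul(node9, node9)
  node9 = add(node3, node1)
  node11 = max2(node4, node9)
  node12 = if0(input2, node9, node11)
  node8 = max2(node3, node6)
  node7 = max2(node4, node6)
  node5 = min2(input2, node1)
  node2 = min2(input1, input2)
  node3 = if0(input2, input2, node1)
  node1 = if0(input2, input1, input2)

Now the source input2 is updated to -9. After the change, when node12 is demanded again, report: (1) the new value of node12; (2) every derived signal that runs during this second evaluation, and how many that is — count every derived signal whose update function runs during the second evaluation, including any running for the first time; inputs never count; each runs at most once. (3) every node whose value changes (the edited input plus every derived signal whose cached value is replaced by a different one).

Demanding node12 again yields -3.
6 derived signals run: node1, node3, node4, node9, node11, node12.
The nodes whose values change: input2, node1, node3, node9.
Note the branch switch — node4, node11 had no cache and run now for the first time.

First demand of the output computes:
  node1 = if0(input2=0 -> then branch input1) = -3
  node3 = if0(input2=0 -> then branch input2) = 0
  node9 = add(0, -3) = -3
  node12 = if0(input2=0 -> then branch node9) = -3

After the edit, cleaning proceeds:
  node1: a read changed (input2 0->-9) — executes, giving -9.
  node3: a read changed (input2 0->-9; input2 0->-9) — executes, giving -9.
  node4: had never run; runs now, result -3.
  node9: a read changed (node3 0->-9; node1 -3->-9) — executes, giving -18.
  node11: had never run; runs now, result -3.
  node12: a read changed (input2 0->-9; node9 -3->-18) — executes, giving -3 — identical to its old value.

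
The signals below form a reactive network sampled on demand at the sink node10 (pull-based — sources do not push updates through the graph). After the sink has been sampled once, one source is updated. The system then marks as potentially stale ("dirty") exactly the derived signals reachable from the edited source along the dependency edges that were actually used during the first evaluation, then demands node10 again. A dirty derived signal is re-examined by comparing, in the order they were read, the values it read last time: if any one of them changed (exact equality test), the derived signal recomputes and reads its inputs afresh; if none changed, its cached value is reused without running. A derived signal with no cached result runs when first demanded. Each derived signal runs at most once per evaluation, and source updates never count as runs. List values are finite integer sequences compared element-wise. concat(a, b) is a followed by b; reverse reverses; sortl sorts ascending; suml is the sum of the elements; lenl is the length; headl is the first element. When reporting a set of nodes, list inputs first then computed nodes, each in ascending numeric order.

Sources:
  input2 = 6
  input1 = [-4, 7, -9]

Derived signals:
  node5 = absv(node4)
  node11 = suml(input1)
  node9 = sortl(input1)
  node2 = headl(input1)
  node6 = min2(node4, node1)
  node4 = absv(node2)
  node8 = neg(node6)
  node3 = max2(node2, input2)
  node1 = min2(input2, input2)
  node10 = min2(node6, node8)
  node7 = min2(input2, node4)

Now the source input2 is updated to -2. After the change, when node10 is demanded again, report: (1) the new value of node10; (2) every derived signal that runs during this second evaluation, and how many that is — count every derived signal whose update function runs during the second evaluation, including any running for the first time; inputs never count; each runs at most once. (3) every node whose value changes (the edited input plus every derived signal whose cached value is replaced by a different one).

Initial pass — values computed on the first demand:
  node1 = min2(6, 6) = 6
  node2 = headl([-4, 7, -9]) = -4
  node4 = absv(-4) = 4
  node6 = min2(4, 6) = 4
  node8 = neg(4) = -4
  node10 = min2(4, -4) = -4

Second demand — change propagation:
  node1: re-runs because input2 6->-2; input2 6->-2; new result -2.
  node6: re-runs because node1 6->-2; new result -2.
  node8: re-runs because node6 4->-2; new result 2.
  node10: re-runs because node6 4->-2; node8 -4->2; new result -2.

node10 now evaluates to -2.
Run set: node1, node6, node8, node10 (4 run).
Changed values: input2, node1, node6, node8, node10.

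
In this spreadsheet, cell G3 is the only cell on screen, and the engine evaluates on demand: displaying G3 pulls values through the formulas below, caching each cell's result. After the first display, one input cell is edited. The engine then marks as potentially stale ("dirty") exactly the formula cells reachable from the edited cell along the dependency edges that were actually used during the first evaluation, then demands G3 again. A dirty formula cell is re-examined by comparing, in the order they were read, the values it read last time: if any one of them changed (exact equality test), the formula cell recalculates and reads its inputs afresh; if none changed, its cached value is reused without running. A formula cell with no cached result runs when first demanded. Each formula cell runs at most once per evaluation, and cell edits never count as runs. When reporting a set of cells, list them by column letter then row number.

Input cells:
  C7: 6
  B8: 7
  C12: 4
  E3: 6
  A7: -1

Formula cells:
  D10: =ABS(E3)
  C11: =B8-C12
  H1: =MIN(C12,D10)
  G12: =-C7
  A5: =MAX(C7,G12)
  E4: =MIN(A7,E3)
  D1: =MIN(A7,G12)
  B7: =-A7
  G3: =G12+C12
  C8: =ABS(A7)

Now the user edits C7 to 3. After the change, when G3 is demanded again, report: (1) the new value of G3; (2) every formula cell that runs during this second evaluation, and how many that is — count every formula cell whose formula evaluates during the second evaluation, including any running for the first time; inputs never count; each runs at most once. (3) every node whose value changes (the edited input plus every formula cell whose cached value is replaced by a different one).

Initial pass — values computed on the first demand:
  G12 = -(6) = -6
  G3 = -6 + 4 = -2

Second demand — change propagation:
  G12: re-runs because C7 6->3; new result -3.
  G3: re-runs because G12 -6->-3; new result 1.

G3 now evaluates to 1.
Run set: G3, G12 (2 run).
Changed values: C7, G3, G12.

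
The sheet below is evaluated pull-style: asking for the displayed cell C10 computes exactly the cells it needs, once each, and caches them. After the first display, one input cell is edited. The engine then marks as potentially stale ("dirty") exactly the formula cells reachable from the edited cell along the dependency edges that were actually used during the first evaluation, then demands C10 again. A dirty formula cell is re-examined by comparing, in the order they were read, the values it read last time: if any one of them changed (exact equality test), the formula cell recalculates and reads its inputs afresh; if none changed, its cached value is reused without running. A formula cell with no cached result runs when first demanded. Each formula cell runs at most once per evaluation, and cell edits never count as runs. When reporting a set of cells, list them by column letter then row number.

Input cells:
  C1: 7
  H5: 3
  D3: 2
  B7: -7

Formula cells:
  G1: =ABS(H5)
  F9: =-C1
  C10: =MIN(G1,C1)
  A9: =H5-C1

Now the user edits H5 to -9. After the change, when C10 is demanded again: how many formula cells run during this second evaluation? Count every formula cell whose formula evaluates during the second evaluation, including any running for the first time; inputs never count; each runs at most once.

First demand of the output computes:
  G1 = ABS(3) = 3
  C10 = MIN(3, 7) = 3

After the edit, cleaning proceeds:
  G1: a read changed (H5 3->-9) — executes, giving 9.
  C10: a read changed (G1 3->9) — executes, giving 7.

2 formula cells run: C10, G1.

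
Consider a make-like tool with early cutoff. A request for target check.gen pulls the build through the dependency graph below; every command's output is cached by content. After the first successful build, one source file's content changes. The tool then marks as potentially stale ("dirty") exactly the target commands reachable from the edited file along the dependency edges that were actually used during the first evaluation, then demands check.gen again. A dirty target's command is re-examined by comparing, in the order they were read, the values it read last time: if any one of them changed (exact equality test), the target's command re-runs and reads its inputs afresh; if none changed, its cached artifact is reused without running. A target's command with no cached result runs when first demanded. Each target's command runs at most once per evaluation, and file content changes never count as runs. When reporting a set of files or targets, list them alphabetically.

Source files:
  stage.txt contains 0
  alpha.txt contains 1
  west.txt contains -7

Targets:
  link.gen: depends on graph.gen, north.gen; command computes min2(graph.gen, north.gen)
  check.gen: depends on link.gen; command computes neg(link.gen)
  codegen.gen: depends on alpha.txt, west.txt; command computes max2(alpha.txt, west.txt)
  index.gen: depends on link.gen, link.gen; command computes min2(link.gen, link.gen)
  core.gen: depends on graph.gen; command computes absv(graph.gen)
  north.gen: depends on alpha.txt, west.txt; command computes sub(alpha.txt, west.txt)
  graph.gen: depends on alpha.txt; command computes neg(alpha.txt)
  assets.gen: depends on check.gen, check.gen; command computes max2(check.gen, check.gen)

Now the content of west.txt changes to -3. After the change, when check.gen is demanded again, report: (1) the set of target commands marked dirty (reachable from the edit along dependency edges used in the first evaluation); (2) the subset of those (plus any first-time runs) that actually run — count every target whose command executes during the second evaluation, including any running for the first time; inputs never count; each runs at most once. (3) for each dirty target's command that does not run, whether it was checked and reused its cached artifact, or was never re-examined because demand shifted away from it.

The edit dirties: check.gen, link.gen, north.gen.
2 target commands run: link.gen, north.gen.
Cache hits after checking: check.gen.
Note the absorption at link.gen: it re-runs yet its value is the same, leaving the output's value untouched.

First demand of the output computes:
  graph.gen = neg(1) = -1
  north.gen = sub(1, -7) = 8
  link.gen = min2(-1, 8) = -1
  check.gen = neg(-1) = 1

After the edit, cleaning proceeds:
  north.gen: a read changed (west.txt -7->-3) — executes, giving 4.
  link.gen: a read changed (north.gen 8->4) — executes, giving -1 — identical to its old value.
  check.gen: dirty, but its reads are unchanged (link.gen unchanged); cached 1 stands.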